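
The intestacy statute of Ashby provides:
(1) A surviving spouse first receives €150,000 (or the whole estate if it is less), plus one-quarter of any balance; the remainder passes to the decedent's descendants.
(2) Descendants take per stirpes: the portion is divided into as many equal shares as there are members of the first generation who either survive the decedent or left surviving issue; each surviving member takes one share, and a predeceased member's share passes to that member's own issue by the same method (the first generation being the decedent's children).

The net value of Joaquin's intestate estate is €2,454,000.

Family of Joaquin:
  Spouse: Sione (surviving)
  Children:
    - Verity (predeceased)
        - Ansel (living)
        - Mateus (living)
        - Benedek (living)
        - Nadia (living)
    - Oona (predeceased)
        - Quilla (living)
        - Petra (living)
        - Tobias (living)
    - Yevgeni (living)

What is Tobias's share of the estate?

Tobias receives €192,000.

Sione first takes €150,000, leaving a balance of €2,304,000. Sione then takes one-quarter of the balance (€576,000), for a total of €726,000. The remaining €1,728,000 passes to the descendants.
The descendants' portion (€1,728,000) is divided into 3 shares of €576,000: Yevgeni takes €576,000; Verity's €576,000 share passes to Verity's issue; Oona's €576,000 share passes to Oona's issue.
Verity's share (€576,000) is divided into 4 shares of €144,000: Ansel, Mateus, Benedek, and Nadia each take €144,000.
Oona's share (€576,000) is divided into 3 shares of €192,000: Quilla, Petra, and Tobias each take €192,000.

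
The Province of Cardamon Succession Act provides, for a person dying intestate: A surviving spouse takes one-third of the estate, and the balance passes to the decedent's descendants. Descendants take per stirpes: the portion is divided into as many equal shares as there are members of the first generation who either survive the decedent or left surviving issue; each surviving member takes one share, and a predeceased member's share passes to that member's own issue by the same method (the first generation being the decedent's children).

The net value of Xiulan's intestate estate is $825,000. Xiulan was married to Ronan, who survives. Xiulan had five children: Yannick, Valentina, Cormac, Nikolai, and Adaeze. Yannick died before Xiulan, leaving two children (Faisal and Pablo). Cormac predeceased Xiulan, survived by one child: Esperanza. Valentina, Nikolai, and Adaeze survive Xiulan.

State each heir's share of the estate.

Ronan takes one-third of $825,000 = $275,000. The remaining $550,000 passes to the descendants.
The descendants' portion ($550,000) is divided into 5 shares of $110,000: Valentina, Nikolai, and Adaeze each take $110,000; Yannick's $110,000 share passes to Yannick's issue; Cormac's $110,000 share passes to Cormac's issue.
Yannick's share ($110,000) is divided into 2 shares of $55,000: Faisal and Pablo each take $55,000.
Cormac's share ($110,000) passes entirely to Esperanza.

Ronan: $275,000; Faisal: $55,000; Pablo: $55,000; Valentina: $110,000; Esperanza: $110,000; Nikolai: $110,000; Adaeze: $110,000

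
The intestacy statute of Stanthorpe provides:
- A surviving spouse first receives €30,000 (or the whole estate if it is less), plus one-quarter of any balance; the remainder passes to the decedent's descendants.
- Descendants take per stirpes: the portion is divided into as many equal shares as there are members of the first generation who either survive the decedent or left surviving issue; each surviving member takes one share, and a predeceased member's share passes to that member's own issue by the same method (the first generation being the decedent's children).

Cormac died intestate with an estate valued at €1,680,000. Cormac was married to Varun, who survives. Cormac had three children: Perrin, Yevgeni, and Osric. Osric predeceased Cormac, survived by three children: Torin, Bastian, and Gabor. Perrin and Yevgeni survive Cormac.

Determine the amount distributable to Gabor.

Gabor receives €137,500.

Varun first takes €30,000, leaving a balance of €1,650,000. Varun then takes one-quarter of the balance (€412,500), for a total of €442,500. The remaining €1,237,500 passes to the descendants.
The descendants' portion (€1,237,500) is divided into 3 shares of €412,500: Perrin and Yevgeni each take €412,500; Osric's €412,500 share passes to Osric's issue.
Osric's share (€412,500) is divided into 3 shares of €137,500: Torin, Bastian, and Gabor each take €137,500.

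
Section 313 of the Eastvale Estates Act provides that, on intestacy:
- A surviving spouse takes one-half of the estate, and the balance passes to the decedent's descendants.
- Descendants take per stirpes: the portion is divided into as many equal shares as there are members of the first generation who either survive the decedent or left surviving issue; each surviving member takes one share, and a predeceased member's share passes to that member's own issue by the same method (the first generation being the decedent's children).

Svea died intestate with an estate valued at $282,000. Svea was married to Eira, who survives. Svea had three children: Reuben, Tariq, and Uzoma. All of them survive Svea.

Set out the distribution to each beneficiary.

Eira takes one-half of $282,000 = $141,000. The remaining $141,000 passes to the descendants.
The descendants' portion ($141,000) is divided into 3 shares of $47,000: Reuben, Tariq, and Uzoma each take $47,000.

Eira: $141,000; Reuben: $47,000; Tariq: $47,000; Uzoma: $47,000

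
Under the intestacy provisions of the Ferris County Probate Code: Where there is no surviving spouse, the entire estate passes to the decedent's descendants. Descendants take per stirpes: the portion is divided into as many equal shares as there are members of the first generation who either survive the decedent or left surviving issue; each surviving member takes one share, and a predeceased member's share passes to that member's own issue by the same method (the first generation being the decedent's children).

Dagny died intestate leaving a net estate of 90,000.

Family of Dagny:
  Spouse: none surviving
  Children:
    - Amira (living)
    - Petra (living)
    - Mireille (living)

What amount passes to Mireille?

The entire 90,000 passes to the descendants.
That amount (90,000) is divided into 3 shares of 30,000: Amira, Petra, and Mireille each take 30,000.

Mireille receives 30,000.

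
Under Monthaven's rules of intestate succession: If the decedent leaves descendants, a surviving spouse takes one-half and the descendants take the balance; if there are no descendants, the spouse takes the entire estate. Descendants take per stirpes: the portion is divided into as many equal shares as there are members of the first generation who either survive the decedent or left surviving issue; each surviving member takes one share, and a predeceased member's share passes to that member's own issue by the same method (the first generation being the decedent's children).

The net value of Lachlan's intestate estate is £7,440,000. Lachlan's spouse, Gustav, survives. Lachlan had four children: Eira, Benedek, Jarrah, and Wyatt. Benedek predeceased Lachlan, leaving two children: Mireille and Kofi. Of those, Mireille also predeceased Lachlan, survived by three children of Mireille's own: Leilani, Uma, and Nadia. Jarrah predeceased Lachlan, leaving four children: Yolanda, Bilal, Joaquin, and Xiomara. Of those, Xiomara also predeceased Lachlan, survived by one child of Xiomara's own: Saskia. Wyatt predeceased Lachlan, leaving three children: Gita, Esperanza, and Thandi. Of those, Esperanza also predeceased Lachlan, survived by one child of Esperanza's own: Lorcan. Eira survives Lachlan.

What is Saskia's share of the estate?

Saskia receives £232,500.

Gustav takes one-half of £7,440,000 = £3,720,000. The remaining £3,720,000 passes to the descendants.
The descendants' portion (£3,720,000) is divided into 4 shares of £930,000: Eira takes £930,000; Benedek's £930,000 share passes to Benedek's issue; Jarrah's £930,000 share passes to Jarrah's issue; Wyatt's £930,000 share passes to Wyatt's issue.
Benedek's share (£930,000) is divided into 2 shares of £465,000: Kofi takes £465,000; Mireille's £465,000 share passes to Mireille's issue.
Mireille's share (£465,000) is divided into 3 shares of £155,000: Leilani, Uma, and Nadia each take £155,000.
Jarrah's share (£930,000) is divided into 4 shares of £232,500: Yolanda, Bilal, and Joaquin each take £232,500; Xiomara's £232,500 share passes to Xiomara's issue.
Xiomara's share (£232,500) passes entirely to Saskia.
Wyatt's share (£930,000) is divided into 3 shares of £310,000: Gita and Thandi each take £310,000; Esperanza's £310,000 share passes to Esperanza's issue.
Esperanza's share (£310,000) passes entirely to Lorcan.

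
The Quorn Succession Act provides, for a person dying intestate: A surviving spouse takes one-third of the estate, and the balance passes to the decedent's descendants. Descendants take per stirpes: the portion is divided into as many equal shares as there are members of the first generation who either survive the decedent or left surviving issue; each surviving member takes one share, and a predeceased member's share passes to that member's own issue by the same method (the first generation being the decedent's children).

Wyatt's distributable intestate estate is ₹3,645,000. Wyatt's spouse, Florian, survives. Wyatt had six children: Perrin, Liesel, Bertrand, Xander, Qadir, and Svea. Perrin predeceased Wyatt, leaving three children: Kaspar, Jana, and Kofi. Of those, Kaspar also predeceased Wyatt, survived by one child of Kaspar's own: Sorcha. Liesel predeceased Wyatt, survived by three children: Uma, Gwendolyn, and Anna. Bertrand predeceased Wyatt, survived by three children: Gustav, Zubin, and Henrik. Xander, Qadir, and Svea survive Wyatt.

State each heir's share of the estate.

Florian: ₹1,215,000; Sorcha: ₹135,000; Jana: ₹135,000; Kofi: ₹135,000; Uma: ₹135,000; Gwendolyn: ₹135,000; Anna: ₹135,000; Gustav: ₹135,000; Zubin: ₹135,000; Henrik: ₹135,000; Xander: ₹405,000; Qadir: ₹405,000; Svea: ₹405,000

Florian takes one-third of ₹3,645,000 = ₹1,215,000. The remaining ₹2,430,000 passes to the descendants.
The descendants' portion (₹2,430,000) is divided into 6 shares of ₹405,000: Xander, Qadir, and Svea each take ₹405,000; Perrin's ₹405,000 share passes to Perrin's issue; Liesel's ₹405,000 share passes to Liesel's issue; Bertrand's ₹405,000 share passes to Bertrand's issue.
Perrin's share (₹405,000) is divided into 3 shares of ₹135,000: Jana and Kofi each take ₹135,000; Kaspar's ₹135,000 share passes to Kaspar's issue.
Kaspar's share (₹135,000) passes entirely to Sorcha.
Liesel's share (₹405,000) is divided into 3 shares of ₹135,000: Uma, Gwendolyn, and Anna each take ₹135,000.
Bertrand's share (₹405,000) is divided into 3 shares of ₹135,000: Gustav, Zubin, and Henrik each take ₹135,000.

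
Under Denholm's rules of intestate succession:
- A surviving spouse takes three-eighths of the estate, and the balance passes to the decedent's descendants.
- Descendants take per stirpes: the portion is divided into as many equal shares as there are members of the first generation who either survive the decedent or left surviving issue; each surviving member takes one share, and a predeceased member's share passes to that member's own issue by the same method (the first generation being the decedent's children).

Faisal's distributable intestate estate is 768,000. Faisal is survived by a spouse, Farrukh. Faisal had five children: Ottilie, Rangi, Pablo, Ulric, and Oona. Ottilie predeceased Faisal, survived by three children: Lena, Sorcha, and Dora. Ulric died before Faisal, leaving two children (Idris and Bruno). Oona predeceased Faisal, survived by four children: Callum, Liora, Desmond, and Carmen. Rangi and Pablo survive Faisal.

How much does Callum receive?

Callum receives 24,000.

Farrukh takes three-eighths of 768,000 = 288,000. The remaining 480,000 passes to the descendants.
The descendants' portion (480,000) is divided into 5 shares of 96,000: Rangi and Pablo each take 96,000; Ottilie's 96,000 share passes to Ottilie's issue; Ulric's 96,000 share passes to Ulric's issue; Oona's 96,000 share passes to Oona's issue.
Ottilie's share (96,000) is divided into 3 shares of 32,000: Lena, Sorcha, and Dora each take 32,000.
Ulric's share (96,000) is divided into 2 shares of 48,000: Idris and Bruno each take 48,000.
Oona's share (96,000) is divided into 4 shares of 24,000: Callum, Liora, Desmond, and Carmen each take 24,000.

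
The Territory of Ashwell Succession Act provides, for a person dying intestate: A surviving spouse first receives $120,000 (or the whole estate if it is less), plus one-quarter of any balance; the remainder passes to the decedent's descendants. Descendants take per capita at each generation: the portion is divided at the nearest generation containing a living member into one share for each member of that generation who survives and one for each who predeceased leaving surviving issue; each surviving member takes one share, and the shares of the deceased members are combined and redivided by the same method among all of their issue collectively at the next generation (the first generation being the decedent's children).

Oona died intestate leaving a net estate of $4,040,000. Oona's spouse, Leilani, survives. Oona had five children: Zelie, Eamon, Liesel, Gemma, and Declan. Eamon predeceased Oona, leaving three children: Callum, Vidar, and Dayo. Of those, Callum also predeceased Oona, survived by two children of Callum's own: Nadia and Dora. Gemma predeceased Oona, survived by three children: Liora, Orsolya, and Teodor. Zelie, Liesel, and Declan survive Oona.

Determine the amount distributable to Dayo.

Leilani first takes $120,000, leaving a balance of $3,920,000. Leilani then takes one-quarter of the balance ($980,000), for a total of $1,100,000. The remaining $2,940,000 passes to the descendants.
The descendants' portion ($2,940,000) is divided at the children's generation into 5 shares of $588,000. Zelie, Liesel, and Declan each take $588,000. The 2 shares of the deceased (Eamon and Gemma) are combined into a pool of $1,176,000.
That pool ($1,176,000) is divided at the grandchildren's generation into 6 shares of $196,000. Vidar, Dayo, Liora, Orsolya, and Teodor each take $196,000. The remaining share for the deceased Callum ($196,000) is carried to the next generation.
That pool ($196,000) is divided at the great-grandchildren's generation equally among Nadia and Dora: $98,000 each.

Dayo receives $196,000.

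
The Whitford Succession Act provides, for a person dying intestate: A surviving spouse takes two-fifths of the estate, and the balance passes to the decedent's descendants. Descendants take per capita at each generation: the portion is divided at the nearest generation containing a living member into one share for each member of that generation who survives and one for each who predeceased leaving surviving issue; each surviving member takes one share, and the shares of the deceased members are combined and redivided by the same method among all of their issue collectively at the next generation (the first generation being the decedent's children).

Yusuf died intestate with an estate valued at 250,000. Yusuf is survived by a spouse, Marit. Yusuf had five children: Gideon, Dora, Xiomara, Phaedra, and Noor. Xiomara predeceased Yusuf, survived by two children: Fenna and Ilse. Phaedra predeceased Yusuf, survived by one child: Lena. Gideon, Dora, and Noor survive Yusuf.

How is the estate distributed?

Marit takes two-fifths of 250,000 = 100,000. The remaining 150,000 passes to the descendants.
The descendants' portion (150,000) is divided at the children's generation into 5 shares of 30,000. Gideon, Dora, and Noor each take 30,000. The 2 shares of the deceased (Xiomara and Phaedra) are combined into a pool of 60,000.
That pool (60,000) is divided at the grandchildren's generation equally among Fenna, Ilse, and Lena: 20,000 each.

Marit: 100,000; Gideon: 30,000; Dora: 30,000; Fenna: 20,000; Ilse: 20,000; Lena: 20,000; Noor: 30,000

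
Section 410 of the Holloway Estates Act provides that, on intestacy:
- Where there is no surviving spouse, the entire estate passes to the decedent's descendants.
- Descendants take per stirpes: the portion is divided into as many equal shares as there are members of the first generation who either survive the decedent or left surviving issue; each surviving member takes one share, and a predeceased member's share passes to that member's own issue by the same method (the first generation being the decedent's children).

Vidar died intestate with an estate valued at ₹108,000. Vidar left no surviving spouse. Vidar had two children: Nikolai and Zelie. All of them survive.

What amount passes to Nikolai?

Nikolai receives ₹54,000.

The entire ₹108,000 passes to the descendants.
That amount (₹108,000) is divided into 2 shares of ₹54,000: Nikolai and Zelie each take ₹54,000.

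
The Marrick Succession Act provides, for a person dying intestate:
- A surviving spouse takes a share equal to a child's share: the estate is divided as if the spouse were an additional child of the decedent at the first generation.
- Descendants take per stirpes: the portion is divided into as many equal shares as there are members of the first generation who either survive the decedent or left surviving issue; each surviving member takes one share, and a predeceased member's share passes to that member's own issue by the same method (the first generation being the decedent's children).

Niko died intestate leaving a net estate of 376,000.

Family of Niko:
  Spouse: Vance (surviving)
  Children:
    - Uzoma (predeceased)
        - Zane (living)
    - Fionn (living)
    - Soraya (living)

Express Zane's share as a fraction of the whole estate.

The spouse counts as an additional share at the children's level, so there are 4 primary shares of 94,000. Vance takes one such share (94,000).
The children's combined portion (282,000) is divided into 3 shares of 94,000: Fionn and Soraya each take 94,000; Uzoma's 94,000 share passes to Uzoma's issue.
Uzoma's share (94,000) passes entirely to Zane.

Zane receives 1/4 of the estate.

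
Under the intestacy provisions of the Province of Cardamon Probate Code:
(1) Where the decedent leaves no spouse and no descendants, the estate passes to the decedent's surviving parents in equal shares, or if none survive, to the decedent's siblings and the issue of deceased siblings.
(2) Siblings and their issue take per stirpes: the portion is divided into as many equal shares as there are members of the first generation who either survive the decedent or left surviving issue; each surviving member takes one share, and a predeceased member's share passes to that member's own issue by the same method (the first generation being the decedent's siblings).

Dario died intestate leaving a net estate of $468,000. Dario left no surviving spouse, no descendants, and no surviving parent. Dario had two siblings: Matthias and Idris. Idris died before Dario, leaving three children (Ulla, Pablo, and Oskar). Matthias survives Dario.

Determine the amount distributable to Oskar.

Oskar receives $78,000.

The entire $468,000 passes to the siblings and their issue.
That amount ($468,000) is divided into 2 shares of $234,000: Matthias takes $234,000; Idris's $234,000 share passes to Idris's issue.
Idris's share ($234,000) is divided into 3 shares of $78,000: Ulla, Pablo, and Oskar each take $78,000.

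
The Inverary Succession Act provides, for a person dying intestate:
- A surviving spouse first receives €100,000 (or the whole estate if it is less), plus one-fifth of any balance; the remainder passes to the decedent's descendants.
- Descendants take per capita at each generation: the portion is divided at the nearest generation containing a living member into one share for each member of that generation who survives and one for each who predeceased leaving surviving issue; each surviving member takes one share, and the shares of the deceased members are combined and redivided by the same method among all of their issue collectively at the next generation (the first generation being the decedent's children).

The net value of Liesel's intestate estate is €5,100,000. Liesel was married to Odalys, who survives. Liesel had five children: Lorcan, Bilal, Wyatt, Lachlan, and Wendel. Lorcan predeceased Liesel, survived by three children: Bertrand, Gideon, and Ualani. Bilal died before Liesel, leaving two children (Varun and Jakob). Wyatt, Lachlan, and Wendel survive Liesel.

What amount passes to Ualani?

Odalys first takes €100,000, leaving a balance of €5,000,000. Odalys then takes one-fifth of the balance (€1,000,000), for a total of €1,100,000. The remaining €4,000,000 passes to the descendants.
The descendants' portion (€4,000,000) is divided at the children's generation into 5 shares of €800,000. Wyatt, Lachlan, and Wendel each take €800,000. The 2 shares of the deceased (Lorcan and Bilal) are combined into a pool of €1,600,000.
That pool (€1,600,000) is divided at the grandchildren's generation equally among Bertrand, Gideon, Ualani, Varun, and Jakob: €320,000 each.

Ualani receives €320,000.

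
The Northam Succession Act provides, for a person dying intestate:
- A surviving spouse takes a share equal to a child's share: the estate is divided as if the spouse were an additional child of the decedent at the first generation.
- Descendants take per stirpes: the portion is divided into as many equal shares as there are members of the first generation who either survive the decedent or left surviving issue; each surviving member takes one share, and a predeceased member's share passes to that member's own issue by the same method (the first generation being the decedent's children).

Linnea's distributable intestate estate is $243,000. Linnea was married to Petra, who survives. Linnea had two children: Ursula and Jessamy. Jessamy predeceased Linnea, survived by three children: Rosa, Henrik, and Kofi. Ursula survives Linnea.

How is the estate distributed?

Petra: $81,000; Ursula: $81,000; Rosa: $27,000; Henrik: $27,000; Kofi: $27,000

The spouse counts as an additional share at the children's level, so there are 3 primary shares of $81,000. Petra takes one such share ($81,000).
The children's combined portion ($162,000) is divided into 2 shares of $81,000: Ursula takes $81,000; Jessamy's $81,000 share passes to Jessamy's issue.
Jessamy's share ($81,000) is divided into 3 shares of $27,000: Rosa, Henrik, and Kofi each take $27,000.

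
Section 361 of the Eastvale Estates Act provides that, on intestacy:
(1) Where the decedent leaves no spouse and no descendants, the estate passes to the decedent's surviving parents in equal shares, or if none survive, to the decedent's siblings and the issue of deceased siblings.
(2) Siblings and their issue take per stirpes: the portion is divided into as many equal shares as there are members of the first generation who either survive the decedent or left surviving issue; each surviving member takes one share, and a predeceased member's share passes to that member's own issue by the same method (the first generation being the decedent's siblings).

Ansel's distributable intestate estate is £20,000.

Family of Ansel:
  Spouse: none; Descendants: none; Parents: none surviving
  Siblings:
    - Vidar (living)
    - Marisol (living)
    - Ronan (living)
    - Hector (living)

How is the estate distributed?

The entire £20,000 passes to the siblings and their issue.
That amount (£20,000) is divided into 4 shares of £5,000: Vidar, Marisol, Ronan, and Hector each take £5,000.

Vidar: £5,000; Marisol: £5,000; Ronan: £5,000; Hector: £5,000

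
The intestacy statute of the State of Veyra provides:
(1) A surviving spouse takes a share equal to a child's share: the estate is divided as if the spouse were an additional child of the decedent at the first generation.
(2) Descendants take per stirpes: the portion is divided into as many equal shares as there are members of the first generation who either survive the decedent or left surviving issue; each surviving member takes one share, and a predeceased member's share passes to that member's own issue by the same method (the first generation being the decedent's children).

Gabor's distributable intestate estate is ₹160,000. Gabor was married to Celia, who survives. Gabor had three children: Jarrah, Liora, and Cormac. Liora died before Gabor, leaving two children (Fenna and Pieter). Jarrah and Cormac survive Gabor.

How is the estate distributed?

Celia: ₹40,000; Jarrah: ₹40,000; Fenna: ₹20,000; Pieter: ₹20,000; Cormac: ₹40,000

The spouse counts as an additional share at the children's level, so there are 4 primary shares of ₹40,000. Celia takes one such share (₹40,000).
The children's combined portion (₹120,000) is divided into 3 shares of ₹40,000: Jarrah and Cormac each take ₹40,000; Liora's ₹40,000 share passes to Liora's issue.
Liora's share (₹40,000) is divided into 2 shares of ₹20,000: Fenna and Pieter each take ₹20,000.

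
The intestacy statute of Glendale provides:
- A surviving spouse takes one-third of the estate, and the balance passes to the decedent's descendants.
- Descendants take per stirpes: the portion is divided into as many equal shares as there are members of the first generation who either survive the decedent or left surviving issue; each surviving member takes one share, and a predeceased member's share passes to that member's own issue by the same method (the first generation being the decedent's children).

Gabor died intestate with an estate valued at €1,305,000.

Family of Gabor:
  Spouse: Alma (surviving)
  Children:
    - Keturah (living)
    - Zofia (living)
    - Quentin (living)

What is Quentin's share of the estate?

Quentin receives €290,000.

Alma takes one-third of €1,305,000 = €435,000. The remaining €870,000 passes to the descendants.
The descendants' portion (€870,000) is divided into 3 shares of €290,000: Keturah, Zofia, and Quentin each take €290,000.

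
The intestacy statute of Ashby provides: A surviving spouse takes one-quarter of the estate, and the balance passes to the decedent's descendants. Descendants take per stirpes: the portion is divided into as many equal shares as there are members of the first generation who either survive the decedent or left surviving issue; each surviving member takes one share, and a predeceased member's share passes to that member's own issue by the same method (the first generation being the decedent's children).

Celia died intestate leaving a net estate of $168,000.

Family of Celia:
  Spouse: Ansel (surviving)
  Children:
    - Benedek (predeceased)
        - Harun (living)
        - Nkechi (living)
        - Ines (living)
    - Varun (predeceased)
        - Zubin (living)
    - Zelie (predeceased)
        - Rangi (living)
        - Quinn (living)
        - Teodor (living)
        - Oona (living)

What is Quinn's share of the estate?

Ansel takes one-quarter of $168,000 = $42,000. The remaining $126,000 passes to the descendants.
The descendants' portion ($126,000) is divided into 3 shares of $42,000: Benedek's $42,000 share passes to Benedek's issue; Varun's $42,000 share passes to Varun's issue; Zelie's $42,000 share passes to Zelie's issue.
Benedek's share ($42,000) is divided into 3 shares of $14,000: Harun, Nkechi, and Ines each take $14,000.
Varun's share ($42,000) passes entirely to Zubin.
Zelie's share ($42,000) is divided into 4 shares of $10,500: Rangi, Quinn, Teodor, and Oona each take $10,500.

Quinn receives $10,500.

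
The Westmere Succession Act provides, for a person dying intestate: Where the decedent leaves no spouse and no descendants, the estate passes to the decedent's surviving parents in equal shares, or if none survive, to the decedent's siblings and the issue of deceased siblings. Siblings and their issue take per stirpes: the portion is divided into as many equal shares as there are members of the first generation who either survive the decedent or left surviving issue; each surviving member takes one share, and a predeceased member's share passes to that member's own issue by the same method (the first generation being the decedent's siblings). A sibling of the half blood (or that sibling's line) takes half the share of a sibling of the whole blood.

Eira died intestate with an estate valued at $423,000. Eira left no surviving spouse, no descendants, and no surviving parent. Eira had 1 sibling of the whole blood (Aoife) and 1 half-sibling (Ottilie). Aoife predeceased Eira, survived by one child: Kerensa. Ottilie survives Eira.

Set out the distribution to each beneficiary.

Ottilie: $141,000; Kerensa: $282,000

The entire $423,000 passes to the siblings and their issue.
Counting each half-blood sibling's line as half a unit, there are 3/2 units in $423,000, so one unit is $282,000. Whole-blood lines (Aoife) take $282,000 each; half-blood lines (Ottilie) take $141,000 each.
Aoife's share ($282,000) passes entirely to Kerensa.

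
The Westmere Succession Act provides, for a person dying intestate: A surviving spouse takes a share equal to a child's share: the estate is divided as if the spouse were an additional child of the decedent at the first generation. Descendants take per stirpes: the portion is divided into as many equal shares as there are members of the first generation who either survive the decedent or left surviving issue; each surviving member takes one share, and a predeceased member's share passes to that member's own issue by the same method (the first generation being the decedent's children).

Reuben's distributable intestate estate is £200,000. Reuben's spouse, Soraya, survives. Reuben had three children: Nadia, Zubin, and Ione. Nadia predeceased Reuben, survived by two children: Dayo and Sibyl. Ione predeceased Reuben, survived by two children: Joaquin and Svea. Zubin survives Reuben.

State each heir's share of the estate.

The spouse counts as an additional share at the children's level, so there are 4 primary shares of £50,000. Soraya takes one such share (£50,000).
The children's combined portion (£150,000) is divided into 3 shares of £50,000: Zubin takes £50,000; Nadia's £50,000 share passes to Nadia's issue; Ione's £50,000 share passes to Ione's issue.
Nadia's share (£50,000) is divided into 2 shares of £25,000: Dayo and Sibyl each take £25,000.
Ione's share (£50,000) is divided into 2 shares of £25,000: Joaquin and Svea each take £25,000.

Soraya: £50,000; Dayo: £25,000; Sibyl: £25,000; Zubin: £50,000; Joaquin: £25,000; Svea: £25,000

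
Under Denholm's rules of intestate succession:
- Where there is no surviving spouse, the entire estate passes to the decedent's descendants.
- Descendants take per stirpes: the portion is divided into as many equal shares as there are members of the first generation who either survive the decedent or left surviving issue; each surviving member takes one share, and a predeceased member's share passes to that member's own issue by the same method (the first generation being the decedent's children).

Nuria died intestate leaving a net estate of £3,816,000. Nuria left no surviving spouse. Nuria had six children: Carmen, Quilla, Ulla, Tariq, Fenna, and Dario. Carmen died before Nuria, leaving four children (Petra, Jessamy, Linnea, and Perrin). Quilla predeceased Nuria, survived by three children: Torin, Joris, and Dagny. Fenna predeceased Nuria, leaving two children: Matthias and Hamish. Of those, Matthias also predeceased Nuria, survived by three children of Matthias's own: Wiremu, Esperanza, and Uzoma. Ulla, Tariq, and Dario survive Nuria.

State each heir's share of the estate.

The entire £3,816,000 passes to the descendants.
That amount (£3,816,000) is divided into 6 shares of £636,000: Ulla, Tariq, and Dario each take £636,000; Carmen's £636,000 share passes to Carmen's issue; Quilla's £636,000 share passes to Quilla's issue; Fenna's £636,000 share passes to Fenna's issue.
Carmen's share (£636,000) is divided into 4 shares of £159,000: Petra, Jessamy, Linnea, and Perrin each take £159,000.
Quilla's share (£636,000) is divided into 3 shares of £212,000: Torin, Joris, and Dagny each take £212,000.
Fenna's share (£636,000) is divided into 2 shares of £318,000: Hamish takes £318,000; Matthias's £318,000 share passes to Matthias's issue.
Matthias's share (£318,000) is divided into 3 shares of £106,000: Wiremu, Esperanza, and Uzoma each take £106,000.

Petra: £159,000; Jessamy: £159,000; Linnea: £159,000; Perrin: £159,000; Torin: £212,000; Joris: £212,000; Dagny: £212,000; Ulla: £636,000; Tariq: £636,000; Wiremu: £106,000; Esperanza: £106,000; Uzoma: £106,000; Hamish: £318,000; Dario: £636,000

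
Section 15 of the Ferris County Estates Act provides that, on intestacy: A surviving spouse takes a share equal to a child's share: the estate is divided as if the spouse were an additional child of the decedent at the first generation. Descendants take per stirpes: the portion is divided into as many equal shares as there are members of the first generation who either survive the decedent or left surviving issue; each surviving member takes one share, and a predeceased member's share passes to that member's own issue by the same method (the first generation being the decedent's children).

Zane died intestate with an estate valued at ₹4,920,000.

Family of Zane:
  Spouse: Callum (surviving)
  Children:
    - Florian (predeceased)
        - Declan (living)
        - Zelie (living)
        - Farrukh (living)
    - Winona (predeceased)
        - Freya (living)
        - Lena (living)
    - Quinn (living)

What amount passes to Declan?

The spouse counts as an additional share at the children's level, so there are 4 primary shares of ₹1,230,000. Callum takes one such share (₹1,230,000).
The children's combined portion (₹3,690,000) is divided into 3 shares of ₹1,230,000: Quinn takes ₹1,230,000; Florian's ₹1,230,000 share passes to Florian's issue; Winona's ₹1,230,000 share passes to Winona's issue.
Florian's share (₹1,230,000) is divided into 3 shares of ₹410,000: Declan, Zelie, and Farrukh each take ₹410,000.
Winona's share (₹1,230,000) is divided into 2 shares of ₹615,000: Freya and Lena each take ₹615,000.

Declan receives ₹410,000.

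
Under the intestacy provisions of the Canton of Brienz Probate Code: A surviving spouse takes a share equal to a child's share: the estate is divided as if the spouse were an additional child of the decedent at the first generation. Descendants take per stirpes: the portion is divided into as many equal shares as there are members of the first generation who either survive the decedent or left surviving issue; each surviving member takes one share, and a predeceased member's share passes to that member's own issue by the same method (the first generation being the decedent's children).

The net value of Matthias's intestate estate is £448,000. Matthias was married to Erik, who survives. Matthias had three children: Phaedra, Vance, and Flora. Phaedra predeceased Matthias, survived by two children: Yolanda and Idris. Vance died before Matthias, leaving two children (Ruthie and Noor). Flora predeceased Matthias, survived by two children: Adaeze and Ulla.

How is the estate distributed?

The spouse counts as an additional share at the children's level, so there are 4 primary shares of £112,000. Erik takes one such share (£112,000).
The children's combined portion (£336,000) is divided into 3 shares of £112,000: Phaedra's £112,000 share passes to Phaedra's issue; Vance's £112,000 share passes to Vance's issue; Flora's £112,000 share passes to Flora's issue.
Phaedra's share (£112,000) is divided into 2 shares of £56,000: Yolanda and Idris each take £56,000.
Vance's share (£112,000) is divided into 2 shares of £56,000: Ruthie and Noor each take £56,000.
Flora's share (£112,000) is divided into 2 shares of £56,000: Adaeze and Ulla each take £56,000.

Erik: £112,000; Yolanda: £56,000; Idris: £56,000; Ruthie: £56,000; Noor: £56,000; Adaeze: £56,000; Ulla: £56,000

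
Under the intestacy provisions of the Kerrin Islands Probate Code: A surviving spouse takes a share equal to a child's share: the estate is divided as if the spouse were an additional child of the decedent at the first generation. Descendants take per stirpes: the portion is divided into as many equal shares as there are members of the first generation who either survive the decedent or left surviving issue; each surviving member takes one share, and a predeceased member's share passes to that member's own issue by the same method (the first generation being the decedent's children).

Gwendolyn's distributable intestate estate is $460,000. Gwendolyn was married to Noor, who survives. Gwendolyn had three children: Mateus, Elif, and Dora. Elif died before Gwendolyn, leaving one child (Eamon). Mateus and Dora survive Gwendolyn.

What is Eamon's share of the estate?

Eamon receives $115,000.

The spouse counts as an additional share at the children's level, so there are 4 primary shares of $115,000. Noor takes one such share ($115,000).
The children's combined portion ($345,000) is divided into 3 shares of $115,000: Mateus and Dora each take $115,000; Elif's $115,000 share passes to Elif's issue.
Elif's share ($115,000) passes entirely to Eamon.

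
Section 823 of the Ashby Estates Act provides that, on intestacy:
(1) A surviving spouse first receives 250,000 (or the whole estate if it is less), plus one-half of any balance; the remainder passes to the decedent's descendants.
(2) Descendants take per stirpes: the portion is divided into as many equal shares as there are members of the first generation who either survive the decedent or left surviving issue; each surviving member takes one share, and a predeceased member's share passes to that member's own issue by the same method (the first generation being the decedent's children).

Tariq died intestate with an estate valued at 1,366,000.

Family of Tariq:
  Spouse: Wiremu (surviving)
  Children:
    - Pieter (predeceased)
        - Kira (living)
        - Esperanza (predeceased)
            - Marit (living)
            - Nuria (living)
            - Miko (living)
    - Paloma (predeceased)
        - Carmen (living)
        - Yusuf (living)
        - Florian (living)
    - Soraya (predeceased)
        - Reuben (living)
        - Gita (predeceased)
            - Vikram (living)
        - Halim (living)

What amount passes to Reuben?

Wiremu first takes 250,000, leaving a balance of 1,116,000. Wiremu then takes one-half of the balance (558,000), for a total of 808,000. The remaining 558,000 passes to the descendants.
The descendants' portion (558,000) is divided into 3 shares of 186,000: Pieter's 186,000 share passes to Pieter's issue; Paloma's 186,000 share passes to Paloma's issue; Soraya's 186,000 share passes to Soraya's issue.
Pieter's share (186,000) is divided into 2 shares of 93,000: Kira takes 93,000; Esperanza's 93,000 share passes to Esperanza's issue.
Esperanza's share (93,000) is divided into 3 shares of 31,000: Marit, Nuria, and Miko each take 31,000.
Paloma's share (186,000) is divided into 3 shares of 62,000: Carmen, Yusuf, and Florian each take 62,000.
Soraya's share (186,000) is divided into 3 shares of 62,000: Reuben and Halim each take 62,000; Gita's 62,000 share passes to Gita's issue.
Gita's share (62,000) passes entirely to Vikram.

Reuben receives 62,000.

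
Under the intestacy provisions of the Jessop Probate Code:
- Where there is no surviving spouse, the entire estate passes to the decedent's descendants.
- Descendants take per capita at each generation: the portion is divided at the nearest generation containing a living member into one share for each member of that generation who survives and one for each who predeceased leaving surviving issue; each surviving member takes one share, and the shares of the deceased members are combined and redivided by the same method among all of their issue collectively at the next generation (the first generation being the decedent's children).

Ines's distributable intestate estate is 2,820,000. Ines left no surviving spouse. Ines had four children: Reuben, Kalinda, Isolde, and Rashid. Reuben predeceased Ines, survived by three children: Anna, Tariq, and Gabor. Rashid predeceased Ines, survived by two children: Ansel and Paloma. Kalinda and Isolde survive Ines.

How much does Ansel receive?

Ansel receives 282,000.

The entire 2,820,000 passes to the descendants.
That amount (2,820,000) is divided at the children's generation into 4 shares of 705,000. Kalinda and Isolde each take 705,000. The 2 shares of the deceased (Reuben and Rashid) are combined into a pool of 1,410,000.
That pool (1,410,000) is divided at the grandchildren's generation equally among Anna, Tariq, Gabor, Ansel, and Paloma: 282,000 each.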